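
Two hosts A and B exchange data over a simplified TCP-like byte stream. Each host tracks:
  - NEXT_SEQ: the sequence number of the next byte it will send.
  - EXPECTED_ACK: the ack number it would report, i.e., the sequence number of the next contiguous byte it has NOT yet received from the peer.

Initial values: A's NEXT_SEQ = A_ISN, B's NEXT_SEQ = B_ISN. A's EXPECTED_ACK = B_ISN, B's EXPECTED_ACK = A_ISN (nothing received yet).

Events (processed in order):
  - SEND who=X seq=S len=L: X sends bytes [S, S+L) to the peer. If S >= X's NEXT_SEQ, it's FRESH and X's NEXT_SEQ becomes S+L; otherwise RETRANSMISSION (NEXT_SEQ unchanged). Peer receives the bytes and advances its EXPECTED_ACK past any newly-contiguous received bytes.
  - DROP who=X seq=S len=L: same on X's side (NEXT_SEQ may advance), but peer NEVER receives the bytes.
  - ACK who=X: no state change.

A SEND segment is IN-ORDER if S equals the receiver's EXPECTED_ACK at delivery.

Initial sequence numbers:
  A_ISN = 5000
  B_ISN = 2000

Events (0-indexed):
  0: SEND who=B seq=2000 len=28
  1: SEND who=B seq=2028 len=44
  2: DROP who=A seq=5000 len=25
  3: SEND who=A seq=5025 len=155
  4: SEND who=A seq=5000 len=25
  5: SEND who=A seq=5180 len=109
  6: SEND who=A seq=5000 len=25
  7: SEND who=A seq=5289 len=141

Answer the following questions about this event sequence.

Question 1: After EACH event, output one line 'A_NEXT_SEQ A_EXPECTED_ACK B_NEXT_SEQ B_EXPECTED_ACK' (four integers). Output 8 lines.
5000 2028 2028 5000
5000 2072 2072 5000
5025 2072 2072 5000
5180 2072 2072 5000
5180 2072 2072 5180
5289 2072 2072 5289
5289 2072 2072 5289
5430 2072 2072 5430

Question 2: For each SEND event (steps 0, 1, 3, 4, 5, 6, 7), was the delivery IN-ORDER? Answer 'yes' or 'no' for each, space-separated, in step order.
Step 0: SEND seq=2000 -> in-order
Step 1: SEND seq=2028 -> in-order
Step 3: SEND seq=5025 -> out-of-order
Step 4: SEND seq=5000 -> in-order
Step 5: SEND seq=5180 -> in-order
Step 6: SEND seq=5000 -> out-of-order
Step 7: SEND seq=5289 -> in-order

Answer: yes yes no yes yes no yes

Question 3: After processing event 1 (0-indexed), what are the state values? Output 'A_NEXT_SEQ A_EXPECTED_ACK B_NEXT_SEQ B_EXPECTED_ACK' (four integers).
After event 0: A_seq=5000 A_ack=2028 B_seq=2028 B_ack=5000
After event 1: A_seq=5000 A_ack=2072 B_seq=2072 B_ack=5000

5000 2072 2072 5000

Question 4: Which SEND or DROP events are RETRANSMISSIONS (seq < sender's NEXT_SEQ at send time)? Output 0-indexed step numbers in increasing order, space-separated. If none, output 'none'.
Step 0: SEND seq=2000 -> fresh
Step 1: SEND seq=2028 -> fresh
Step 2: DROP seq=5000 -> fresh
Step 3: SEND seq=5025 -> fresh
Step 4: SEND seq=5000 -> retransmit
Step 5: SEND seq=5180 -> fresh
Step 6: SEND seq=5000 -> retransmit
Step 7: SEND seq=5289 -> fresh

Answer: 4 6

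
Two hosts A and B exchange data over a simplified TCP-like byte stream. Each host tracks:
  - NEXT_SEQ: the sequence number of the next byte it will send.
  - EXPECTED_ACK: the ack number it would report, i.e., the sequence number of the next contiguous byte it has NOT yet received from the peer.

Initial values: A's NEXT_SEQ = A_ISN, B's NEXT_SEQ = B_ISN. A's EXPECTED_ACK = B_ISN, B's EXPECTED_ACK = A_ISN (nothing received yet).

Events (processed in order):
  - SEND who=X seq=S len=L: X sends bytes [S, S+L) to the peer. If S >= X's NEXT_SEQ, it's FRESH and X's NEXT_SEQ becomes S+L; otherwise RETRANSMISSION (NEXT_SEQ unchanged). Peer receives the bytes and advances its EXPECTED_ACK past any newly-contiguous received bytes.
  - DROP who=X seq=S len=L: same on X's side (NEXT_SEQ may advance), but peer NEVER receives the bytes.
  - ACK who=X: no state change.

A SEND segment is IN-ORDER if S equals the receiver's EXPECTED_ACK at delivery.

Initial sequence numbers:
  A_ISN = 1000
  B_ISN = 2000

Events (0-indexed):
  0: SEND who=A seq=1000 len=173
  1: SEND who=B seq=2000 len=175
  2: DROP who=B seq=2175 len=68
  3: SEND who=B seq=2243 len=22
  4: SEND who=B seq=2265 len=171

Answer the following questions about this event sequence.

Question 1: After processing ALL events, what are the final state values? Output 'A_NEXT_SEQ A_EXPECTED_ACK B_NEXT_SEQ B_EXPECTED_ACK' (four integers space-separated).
Answer: 1173 2175 2436 1173

Derivation:
After event 0: A_seq=1173 A_ack=2000 B_seq=2000 B_ack=1173
After event 1: A_seq=1173 A_ack=2175 B_seq=2175 B_ack=1173
After event 2: A_seq=1173 A_ack=2175 B_seq=2243 B_ack=1173
After event 3: A_seq=1173 A_ack=2175 B_seq=2265 B_ack=1173
After event 4: A_seq=1173 A_ack=2175 B_seq=2436 B_ack=1173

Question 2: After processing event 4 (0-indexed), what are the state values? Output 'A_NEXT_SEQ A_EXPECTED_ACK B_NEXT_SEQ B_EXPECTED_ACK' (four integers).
After event 0: A_seq=1173 A_ack=2000 B_seq=2000 B_ack=1173
After event 1: A_seq=1173 A_ack=2175 B_seq=2175 B_ack=1173
After event 2: A_seq=1173 A_ack=2175 B_seq=2243 B_ack=1173
After event 3: A_seq=1173 A_ack=2175 B_seq=2265 B_ack=1173
After event 4: A_seq=1173 A_ack=2175 B_seq=2436 B_ack=1173

1173 2175 2436 1173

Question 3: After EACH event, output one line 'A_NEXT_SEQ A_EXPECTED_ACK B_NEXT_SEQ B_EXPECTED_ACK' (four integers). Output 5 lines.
1173 2000 2000 1173
1173 2175 2175 1173
1173 2175 2243 1173
1173 2175 2265 1173
1173 2175 2436 1173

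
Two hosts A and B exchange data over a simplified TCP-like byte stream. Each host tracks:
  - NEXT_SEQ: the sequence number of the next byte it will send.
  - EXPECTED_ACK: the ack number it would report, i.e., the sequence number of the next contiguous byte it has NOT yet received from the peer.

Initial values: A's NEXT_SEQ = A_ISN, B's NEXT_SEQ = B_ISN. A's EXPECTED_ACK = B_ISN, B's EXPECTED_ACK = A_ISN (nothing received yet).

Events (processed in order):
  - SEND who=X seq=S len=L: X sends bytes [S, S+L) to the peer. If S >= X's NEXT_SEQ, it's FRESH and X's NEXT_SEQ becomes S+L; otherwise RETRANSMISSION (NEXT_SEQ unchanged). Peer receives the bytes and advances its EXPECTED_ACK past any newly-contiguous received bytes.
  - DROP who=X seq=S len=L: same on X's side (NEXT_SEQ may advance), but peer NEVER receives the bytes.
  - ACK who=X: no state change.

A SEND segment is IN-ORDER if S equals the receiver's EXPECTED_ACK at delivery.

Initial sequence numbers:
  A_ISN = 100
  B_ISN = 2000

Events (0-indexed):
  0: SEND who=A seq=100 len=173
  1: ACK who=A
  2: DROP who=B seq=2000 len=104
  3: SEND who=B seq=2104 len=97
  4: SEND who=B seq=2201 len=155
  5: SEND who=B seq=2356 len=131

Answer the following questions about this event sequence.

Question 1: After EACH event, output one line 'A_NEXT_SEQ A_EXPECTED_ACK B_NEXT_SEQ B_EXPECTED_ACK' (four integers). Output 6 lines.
273 2000 2000 273
273 2000 2000 273
273 2000 2104 273
273 2000 2201 273
273 2000 2356 273
273 2000 2487 273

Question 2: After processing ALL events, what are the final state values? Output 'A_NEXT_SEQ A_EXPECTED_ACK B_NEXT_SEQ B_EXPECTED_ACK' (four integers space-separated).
After event 0: A_seq=273 A_ack=2000 B_seq=2000 B_ack=273
After event 1: A_seq=273 A_ack=2000 B_seq=2000 B_ack=273
After event 2: A_seq=273 A_ack=2000 B_seq=2104 B_ack=273
After event 3: A_seq=273 A_ack=2000 B_seq=2201 B_ack=273
After event 4: A_seq=273 A_ack=2000 B_seq=2356 B_ack=273
After event 5: A_seq=273 A_ack=2000 B_seq=2487 B_ack=273

Answer: 273 2000 2487 273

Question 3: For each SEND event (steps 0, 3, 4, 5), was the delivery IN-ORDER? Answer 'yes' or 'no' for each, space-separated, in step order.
Step 0: SEND seq=100 -> in-order
Step 3: SEND seq=2104 -> out-of-order
Step 4: SEND seq=2201 -> out-of-order
Step 5: SEND seq=2356 -> out-of-order

Answer: yes no no no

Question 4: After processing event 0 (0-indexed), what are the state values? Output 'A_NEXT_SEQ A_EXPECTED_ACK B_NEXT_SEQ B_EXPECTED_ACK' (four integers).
After event 0: A_seq=273 A_ack=2000 B_seq=2000 B_ack=273

273 2000 2000 273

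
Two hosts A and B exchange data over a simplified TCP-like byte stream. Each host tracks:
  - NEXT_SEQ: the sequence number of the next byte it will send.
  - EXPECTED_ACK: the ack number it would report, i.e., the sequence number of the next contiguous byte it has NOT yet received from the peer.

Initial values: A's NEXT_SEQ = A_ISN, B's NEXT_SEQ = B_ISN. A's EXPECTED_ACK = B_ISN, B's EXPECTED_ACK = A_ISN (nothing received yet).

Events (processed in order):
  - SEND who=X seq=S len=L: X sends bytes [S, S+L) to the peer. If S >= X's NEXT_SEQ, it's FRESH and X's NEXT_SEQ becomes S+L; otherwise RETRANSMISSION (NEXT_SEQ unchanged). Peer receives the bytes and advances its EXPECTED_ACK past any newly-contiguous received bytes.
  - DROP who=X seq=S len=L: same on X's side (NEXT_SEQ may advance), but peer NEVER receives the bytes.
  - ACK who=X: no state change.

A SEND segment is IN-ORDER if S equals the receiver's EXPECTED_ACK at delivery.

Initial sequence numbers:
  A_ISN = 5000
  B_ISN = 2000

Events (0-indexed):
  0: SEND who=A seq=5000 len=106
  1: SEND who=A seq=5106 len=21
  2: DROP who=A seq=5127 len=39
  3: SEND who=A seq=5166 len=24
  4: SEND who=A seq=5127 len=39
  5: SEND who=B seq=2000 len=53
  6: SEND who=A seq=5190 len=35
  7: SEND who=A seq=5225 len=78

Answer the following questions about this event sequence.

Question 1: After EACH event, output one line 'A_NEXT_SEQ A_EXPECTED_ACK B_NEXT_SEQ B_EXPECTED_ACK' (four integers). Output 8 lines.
5106 2000 2000 5106
5127 2000 2000 5127
5166 2000 2000 5127
5190 2000 2000 5127
5190 2000 2000 5190
5190 2053 2053 5190
5225 2053 2053 5225
5303 2053 2053 5303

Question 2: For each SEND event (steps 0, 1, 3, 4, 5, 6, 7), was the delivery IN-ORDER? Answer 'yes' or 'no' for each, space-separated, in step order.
Answer: yes yes no yes yes yes yes

Derivation:
Step 0: SEND seq=5000 -> in-order
Step 1: SEND seq=5106 -> in-order
Step 3: SEND seq=5166 -> out-of-order
Step 4: SEND seq=5127 -> in-order
Step 5: SEND seq=2000 -> in-order
Step 6: SEND seq=5190 -> in-order
Step 7: SEND seq=5225 -> in-order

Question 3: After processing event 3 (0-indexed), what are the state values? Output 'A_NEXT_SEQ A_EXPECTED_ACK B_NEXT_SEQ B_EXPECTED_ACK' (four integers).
After event 0: A_seq=5106 A_ack=2000 B_seq=2000 B_ack=5106
After event 1: A_seq=5127 A_ack=2000 B_seq=2000 B_ack=5127
After event 2: A_seq=5166 A_ack=2000 B_seq=2000 B_ack=5127
After event 3: A_seq=5190 A_ack=2000 B_seq=2000 B_ack=5127

5190 2000 2000 5127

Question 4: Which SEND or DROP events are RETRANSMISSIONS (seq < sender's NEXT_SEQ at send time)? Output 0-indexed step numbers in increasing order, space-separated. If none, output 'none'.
Step 0: SEND seq=5000 -> fresh
Step 1: SEND seq=5106 -> fresh
Step 2: DROP seq=5127 -> fresh
Step 3: SEND seq=5166 -> fresh
Step 4: SEND seq=5127 -> retransmit
Step 5: SEND seq=2000 -> fresh
Step 6: SEND seq=5190 -> fresh
Step 7: SEND seq=5225 -> fresh

Answer: 4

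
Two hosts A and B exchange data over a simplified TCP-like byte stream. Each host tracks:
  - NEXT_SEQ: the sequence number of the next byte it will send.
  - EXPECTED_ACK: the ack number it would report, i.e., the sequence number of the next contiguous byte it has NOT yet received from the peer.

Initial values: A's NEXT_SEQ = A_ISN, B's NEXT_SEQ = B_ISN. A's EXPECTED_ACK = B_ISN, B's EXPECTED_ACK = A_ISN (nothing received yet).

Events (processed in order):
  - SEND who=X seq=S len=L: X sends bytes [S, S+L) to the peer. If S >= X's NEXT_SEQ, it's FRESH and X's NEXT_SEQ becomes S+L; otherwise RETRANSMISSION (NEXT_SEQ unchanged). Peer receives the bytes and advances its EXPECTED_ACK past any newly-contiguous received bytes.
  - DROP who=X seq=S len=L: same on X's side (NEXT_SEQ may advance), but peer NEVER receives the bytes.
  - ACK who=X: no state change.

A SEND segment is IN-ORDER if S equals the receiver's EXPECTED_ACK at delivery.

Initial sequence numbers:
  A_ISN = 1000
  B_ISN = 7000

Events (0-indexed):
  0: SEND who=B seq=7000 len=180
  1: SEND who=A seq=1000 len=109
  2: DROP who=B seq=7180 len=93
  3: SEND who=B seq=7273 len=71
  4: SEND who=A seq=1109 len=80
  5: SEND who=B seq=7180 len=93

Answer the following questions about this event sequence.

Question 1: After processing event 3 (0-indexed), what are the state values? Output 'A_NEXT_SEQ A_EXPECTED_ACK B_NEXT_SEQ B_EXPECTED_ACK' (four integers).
After event 0: A_seq=1000 A_ack=7180 B_seq=7180 B_ack=1000
After event 1: A_seq=1109 A_ack=7180 B_seq=7180 B_ack=1109
After event 2: A_seq=1109 A_ack=7180 B_seq=7273 B_ack=1109
After event 3: A_seq=1109 A_ack=7180 B_seq=7344 B_ack=1109

1109 7180 7344 1109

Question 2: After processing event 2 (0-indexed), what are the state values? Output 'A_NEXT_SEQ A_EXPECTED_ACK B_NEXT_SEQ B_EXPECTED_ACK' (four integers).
After event 0: A_seq=1000 A_ack=7180 B_seq=7180 B_ack=1000
After event 1: A_seq=1109 A_ack=7180 B_seq=7180 B_ack=1109
After event 2: A_seq=1109 A_ack=7180 B_seq=7273 B_ack=1109

1109 7180 7273 1109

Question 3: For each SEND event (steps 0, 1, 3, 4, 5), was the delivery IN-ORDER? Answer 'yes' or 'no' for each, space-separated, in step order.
Answer: yes yes no yes yes

Derivation:
Step 0: SEND seq=7000 -> in-order
Step 1: SEND seq=1000 -> in-order
Step 3: SEND seq=7273 -> out-of-order
Step 4: SEND seq=1109 -> in-order
Step 5: SEND seq=7180 -> in-order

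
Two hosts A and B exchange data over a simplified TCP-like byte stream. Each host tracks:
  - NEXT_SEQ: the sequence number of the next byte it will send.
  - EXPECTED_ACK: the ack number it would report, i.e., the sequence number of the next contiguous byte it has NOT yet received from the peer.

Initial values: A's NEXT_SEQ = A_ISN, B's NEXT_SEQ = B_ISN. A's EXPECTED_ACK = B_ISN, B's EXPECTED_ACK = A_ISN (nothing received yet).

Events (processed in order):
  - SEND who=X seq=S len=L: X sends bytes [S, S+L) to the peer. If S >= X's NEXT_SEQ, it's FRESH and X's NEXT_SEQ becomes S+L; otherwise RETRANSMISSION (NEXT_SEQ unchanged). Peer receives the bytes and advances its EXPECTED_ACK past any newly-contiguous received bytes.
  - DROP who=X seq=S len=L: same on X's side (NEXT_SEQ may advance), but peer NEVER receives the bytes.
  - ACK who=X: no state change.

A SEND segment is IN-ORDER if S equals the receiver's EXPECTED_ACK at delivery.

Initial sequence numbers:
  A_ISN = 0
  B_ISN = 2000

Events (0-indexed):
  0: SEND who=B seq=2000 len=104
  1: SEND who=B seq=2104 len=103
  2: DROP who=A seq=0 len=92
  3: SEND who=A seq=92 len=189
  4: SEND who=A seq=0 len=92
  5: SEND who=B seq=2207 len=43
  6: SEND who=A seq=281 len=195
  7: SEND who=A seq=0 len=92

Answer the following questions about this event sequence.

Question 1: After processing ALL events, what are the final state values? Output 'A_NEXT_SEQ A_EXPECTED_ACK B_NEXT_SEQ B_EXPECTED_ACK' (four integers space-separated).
Answer: 476 2250 2250 476

Derivation:
After event 0: A_seq=0 A_ack=2104 B_seq=2104 B_ack=0
After event 1: A_seq=0 A_ack=2207 B_seq=2207 B_ack=0
After event 2: A_seq=92 A_ack=2207 B_seq=2207 B_ack=0
After event 3: A_seq=281 A_ack=2207 B_seq=2207 B_ack=0
After event 4: A_seq=281 A_ack=2207 B_seq=2207 B_ack=281
After event 5: A_seq=281 A_ack=2250 B_seq=2250 B_ack=281
After event 6: A_seq=476 A_ack=2250 B_seq=2250 B_ack=476
After event 7: A_seq=476 A_ack=2250 B_seq=2250 B_ack=476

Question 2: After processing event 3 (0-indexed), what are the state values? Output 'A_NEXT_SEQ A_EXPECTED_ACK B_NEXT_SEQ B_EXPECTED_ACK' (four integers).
After event 0: A_seq=0 A_ack=2104 B_seq=2104 B_ack=0
After event 1: A_seq=0 A_ack=2207 B_seq=2207 B_ack=0
After event 2: A_seq=92 A_ack=2207 B_seq=2207 B_ack=0
After event 3: A_seq=281 A_ack=2207 B_seq=2207 B_ack=0

281 2207 2207 0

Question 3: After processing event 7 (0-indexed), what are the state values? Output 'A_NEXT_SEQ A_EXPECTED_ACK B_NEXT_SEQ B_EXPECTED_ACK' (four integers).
After event 0: A_seq=0 A_ack=2104 B_seq=2104 B_ack=0
After event 1: A_seq=0 A_ack=2207 B_seq=2207 B_ack=0
After event 2: A_seq=92 A_ack=2207 B_seq=2207 B_ack=0
After event 3: A_seq=281 A_ack=2207 B_seq=2207 B_ack=0
After event 4: A_seq=281 A_ack=2207 B_seq=2207 B_ack=281
After event 5: A_seq=281 A_ack=2250 B_seq=2250 B_ack=281
After event 6: A_seq=476 A_ack=2250 B_seq=2250 B_ack=476
After event 7: A_seq=476 A_ack=2250 B_seq=2250 B_ack=476

476 2250 2250 476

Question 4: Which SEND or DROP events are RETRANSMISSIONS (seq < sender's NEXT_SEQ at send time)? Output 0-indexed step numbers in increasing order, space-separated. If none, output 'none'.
Step 0: SEND seq=2000 -> fresh
Step 1: SEND seq=2104 -> fresh
Step 2: DROP seq=0 -> fresh
Step 3: SEND seq=92 -> fresh
Step 4: SEND seq=0 -> retransmit
Step 5: SEND seq=2207 -> fresh
Step 6: SEND seq=281 -> fresh
Step 7: SEND seq=0 -> retransmit

Answer: 4 7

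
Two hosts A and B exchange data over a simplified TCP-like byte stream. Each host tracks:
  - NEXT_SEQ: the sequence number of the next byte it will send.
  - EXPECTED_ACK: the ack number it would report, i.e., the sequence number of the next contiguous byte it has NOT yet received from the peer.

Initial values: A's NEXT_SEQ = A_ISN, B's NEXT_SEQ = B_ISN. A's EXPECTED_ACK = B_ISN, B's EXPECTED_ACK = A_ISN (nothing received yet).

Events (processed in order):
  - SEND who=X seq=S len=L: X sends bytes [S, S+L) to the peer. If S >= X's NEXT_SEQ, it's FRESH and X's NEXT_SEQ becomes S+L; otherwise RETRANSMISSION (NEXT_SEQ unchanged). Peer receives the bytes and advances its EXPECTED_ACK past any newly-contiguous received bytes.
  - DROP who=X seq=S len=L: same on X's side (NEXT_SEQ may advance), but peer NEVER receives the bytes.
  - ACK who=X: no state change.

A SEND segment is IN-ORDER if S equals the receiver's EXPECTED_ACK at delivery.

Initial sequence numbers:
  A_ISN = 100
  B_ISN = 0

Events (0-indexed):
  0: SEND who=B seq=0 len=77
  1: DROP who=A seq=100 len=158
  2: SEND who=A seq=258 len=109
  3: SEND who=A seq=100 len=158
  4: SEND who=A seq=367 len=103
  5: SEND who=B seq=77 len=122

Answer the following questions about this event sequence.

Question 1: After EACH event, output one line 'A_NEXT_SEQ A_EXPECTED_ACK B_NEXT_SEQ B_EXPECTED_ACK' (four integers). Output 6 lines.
100 77 77 100
258 77 77 100
367 77 77 100
367 77 77 367
470 77 77 470
470 199 199 470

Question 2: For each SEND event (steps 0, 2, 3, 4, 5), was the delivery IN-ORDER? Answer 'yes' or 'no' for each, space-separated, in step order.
Step 0: SEND seq=0 -> in-order
Step 2: SEND seq=258 -> out-of-order
Step 3: SEND seq=100 -> in-order
Step 4: SEND seq=367 -> in-order
Step 5: SEND seq=77 -> in-order

Answer: yes no yes yes yes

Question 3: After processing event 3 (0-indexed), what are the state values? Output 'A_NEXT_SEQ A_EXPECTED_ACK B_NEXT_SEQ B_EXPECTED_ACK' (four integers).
After event 0: A_seq=100 A_ack=77 B_seq=77 B_ack=100
After event 1: A_seq=258 A_ack=77 B_seq=77 B_ack=100
After event 2: A_seq=367 A_ack=77 B_seq=77 B_ack=100
After event 3: A_seq=367 A_ack=77 B_seq=77 B_ack=367

367 77 77 367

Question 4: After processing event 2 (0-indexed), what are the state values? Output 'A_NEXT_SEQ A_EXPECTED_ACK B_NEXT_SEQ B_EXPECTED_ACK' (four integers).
After event 0: A_seq=100 A_ack=77 B_seq=77 B_ack=100
After event 1: A_seq=258 A_ack=77 B_seq=77 B_ack=100
After event 2: A_seq=367 A_ack=77 B_seq=77 B_ack=100

367 77 77 100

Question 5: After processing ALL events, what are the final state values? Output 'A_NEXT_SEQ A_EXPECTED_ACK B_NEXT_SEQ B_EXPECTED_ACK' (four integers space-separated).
After event 0: A_seq=100 A_ack=77 B_seq=77 B_ack=100
After event 1: A_seq=258 A_ack=77 B_seq=77 B_ack=100
After event 2: A_seq=367 A_ack=77 B_seq=77 B_ack=100
After event 3: A_seq=367 A_ack=77 B_seq=77 B_ack=367
After event 4: A_seq=470 A_ack=77 B_seq=77 B_ack=470
After event 5: A_seq=470 A_ack=199 B_seq=199 B_ack=470

Answer: 470 199 199 470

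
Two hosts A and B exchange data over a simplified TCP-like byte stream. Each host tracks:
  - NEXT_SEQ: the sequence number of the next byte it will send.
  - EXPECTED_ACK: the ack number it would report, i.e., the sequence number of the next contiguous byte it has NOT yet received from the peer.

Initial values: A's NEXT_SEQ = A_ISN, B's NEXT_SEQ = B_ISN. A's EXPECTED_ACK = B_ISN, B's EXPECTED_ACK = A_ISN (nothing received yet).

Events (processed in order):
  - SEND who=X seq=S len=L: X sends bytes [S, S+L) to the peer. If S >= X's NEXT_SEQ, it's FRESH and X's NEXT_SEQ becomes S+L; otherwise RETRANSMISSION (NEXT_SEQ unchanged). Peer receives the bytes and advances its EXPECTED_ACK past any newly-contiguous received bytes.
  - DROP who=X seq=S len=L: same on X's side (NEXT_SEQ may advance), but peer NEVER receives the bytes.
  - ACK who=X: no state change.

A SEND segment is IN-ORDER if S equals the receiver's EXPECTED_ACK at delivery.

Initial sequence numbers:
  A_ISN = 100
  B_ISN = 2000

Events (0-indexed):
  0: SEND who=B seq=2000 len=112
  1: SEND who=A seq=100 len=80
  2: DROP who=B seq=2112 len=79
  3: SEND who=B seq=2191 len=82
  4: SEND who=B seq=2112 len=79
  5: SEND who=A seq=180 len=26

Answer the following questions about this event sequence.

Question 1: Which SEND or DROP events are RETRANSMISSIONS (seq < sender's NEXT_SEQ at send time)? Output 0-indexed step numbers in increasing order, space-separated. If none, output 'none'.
Answer: 4

Derivation:
Step 0: SEND seq=2000 -> fresh
Step 1: SEND seq=100 -> fresh
Step 2: DROP seq=2112 -> fresh
Step 3: SEND seq=2191 -> fresh
Step 4: SEND seq=2112 -> retransmit
Step 5: SEND seq=180 -> fresh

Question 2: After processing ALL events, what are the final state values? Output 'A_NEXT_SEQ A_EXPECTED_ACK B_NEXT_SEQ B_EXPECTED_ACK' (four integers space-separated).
Answer: 206 2273 2273 206

Derivation:
After event 0: A_seq=100 A_ack=2112 B_seq=2112 B_ack=100
After event 1: A_seq=180 A_ack=2112 B_seq=2112 B_ack=180
After event 2: A_seq=180 A_ack=2112 B_seq=2191 B_ack=180
After event 3: A_seq=180 A_ack=2112 B_seq=2273 B_ack=180
After event 4: A_seq=180 A_ack=2273 B_seq=2273 B_ack=180
After event 5: A_seq=206 A_ack=2273 B_seq=2273 B_ack=206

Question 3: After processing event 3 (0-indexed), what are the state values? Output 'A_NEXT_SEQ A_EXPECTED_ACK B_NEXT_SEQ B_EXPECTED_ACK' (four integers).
After event 0: A_seq=100 A_ack=2112 B_seq=2112 B_ack=100
After event 1: A_seq=180 A_ack=2112 B_seq=2112 B_ack=180
After event 2: A_seq=180 A_ack=2112 B_seq=2191 B_ack=180
After event 3: A_seq=180 A_ack=2112 B_seq=2273 B_ack=180

180 2112 2273 180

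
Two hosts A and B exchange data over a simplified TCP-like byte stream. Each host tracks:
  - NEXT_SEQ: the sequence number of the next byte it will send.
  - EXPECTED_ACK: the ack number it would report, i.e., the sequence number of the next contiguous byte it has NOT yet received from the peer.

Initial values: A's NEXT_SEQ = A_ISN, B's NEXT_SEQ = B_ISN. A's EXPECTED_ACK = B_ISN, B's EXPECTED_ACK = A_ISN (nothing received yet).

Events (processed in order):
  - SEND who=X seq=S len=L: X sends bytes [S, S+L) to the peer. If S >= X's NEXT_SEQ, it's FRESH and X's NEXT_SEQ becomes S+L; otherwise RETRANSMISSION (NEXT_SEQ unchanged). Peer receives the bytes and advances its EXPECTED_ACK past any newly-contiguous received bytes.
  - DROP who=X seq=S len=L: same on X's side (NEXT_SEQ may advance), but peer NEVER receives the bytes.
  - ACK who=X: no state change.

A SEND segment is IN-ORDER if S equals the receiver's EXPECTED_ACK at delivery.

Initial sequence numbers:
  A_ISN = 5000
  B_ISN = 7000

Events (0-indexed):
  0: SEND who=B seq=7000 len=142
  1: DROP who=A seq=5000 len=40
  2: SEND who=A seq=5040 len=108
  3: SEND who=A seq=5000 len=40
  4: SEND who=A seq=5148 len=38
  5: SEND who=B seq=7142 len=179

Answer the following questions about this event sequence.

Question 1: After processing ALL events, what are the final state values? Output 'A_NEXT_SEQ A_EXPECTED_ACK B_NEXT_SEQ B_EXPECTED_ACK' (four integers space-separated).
After event 0: A_seq=5000 A_ack=7142 B_seq=7142 B_ack=5000
After event 1: A_seq=5040 A_ack=7142 B_seq=7142 B_ack=5000
After event 2: A_seq=5148 A_ack=7142 B_seq=7142 B_ack=5000
After event 3: A_seq=5148 A_ack=7142 B_seq=7142 B_ack=5148
After event 4: A_seq=5186 A_ack=7142 B_seq=7142 B_ack=5186
After event 5: A_seq=5186 A_ack=7321 B_seq=7321 B_ack=5186

Answer: 5186 7321 7321 5186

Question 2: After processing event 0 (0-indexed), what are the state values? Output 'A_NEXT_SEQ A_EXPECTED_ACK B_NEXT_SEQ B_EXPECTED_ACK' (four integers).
After event 0: A_seq=5000 A_ack=7142 B_seq=7142 B_ack=5000

5000 7142 7142 5000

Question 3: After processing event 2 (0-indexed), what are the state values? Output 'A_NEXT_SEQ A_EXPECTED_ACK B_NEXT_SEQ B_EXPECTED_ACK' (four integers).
After event 0: A_seq=5000 A_ack=7142 B_seq=7142 B_ack=5000
After event 1: A_seq=5040 A_ack=7142 B_seq=7142 B_ack=5000
After event 2: A_seq=5148 A_ack=7142 B_seq=7142 B_ack=5000

5148 7142 7142 5000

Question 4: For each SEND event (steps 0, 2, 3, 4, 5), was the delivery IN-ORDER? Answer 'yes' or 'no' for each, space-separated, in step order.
Answer: yes no yes yes yes

Derivation:
Step 0: SEND seq=7000 -> in-order
Step 2: SEND seq=5040 -> out-of-order
Step 3: SEND seq=5000 -> in-order
Step 4: SEND seq=5148 -> in-order
Step 5: SEND seq=7142 -> in-order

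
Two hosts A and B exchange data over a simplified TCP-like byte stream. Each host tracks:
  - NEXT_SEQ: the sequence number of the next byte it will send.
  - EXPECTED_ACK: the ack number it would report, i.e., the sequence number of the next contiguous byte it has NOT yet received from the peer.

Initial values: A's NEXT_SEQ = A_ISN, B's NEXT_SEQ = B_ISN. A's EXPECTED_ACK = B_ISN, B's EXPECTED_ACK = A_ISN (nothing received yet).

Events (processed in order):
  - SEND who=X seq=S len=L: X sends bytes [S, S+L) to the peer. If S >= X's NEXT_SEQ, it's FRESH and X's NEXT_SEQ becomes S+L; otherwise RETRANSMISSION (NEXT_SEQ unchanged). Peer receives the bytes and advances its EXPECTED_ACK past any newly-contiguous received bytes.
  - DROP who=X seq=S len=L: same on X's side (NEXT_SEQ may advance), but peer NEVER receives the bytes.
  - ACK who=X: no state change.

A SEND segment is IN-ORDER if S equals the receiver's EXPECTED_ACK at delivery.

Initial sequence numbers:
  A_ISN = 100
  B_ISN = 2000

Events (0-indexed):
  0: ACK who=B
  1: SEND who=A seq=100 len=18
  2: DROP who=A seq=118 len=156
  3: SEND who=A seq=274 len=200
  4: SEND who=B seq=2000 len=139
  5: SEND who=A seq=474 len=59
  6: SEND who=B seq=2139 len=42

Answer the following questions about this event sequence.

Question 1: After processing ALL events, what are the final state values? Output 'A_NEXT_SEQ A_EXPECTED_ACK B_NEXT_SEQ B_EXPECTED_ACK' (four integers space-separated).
Answer: 533 2181 2181 118

Derivation:
After event 0: A_seq=100 A_ack=2000 B_seq=2000 B_ack=100
After event 1: A_seq=118 A_ack=2000 B_seq=2000 B_ack=118
After event 2: A_seq=274 A_ack=2000 B_seq=2000 B_ack=118
After event 3: A_seq=474 A_ack=2000 B_seq=2000 B_ack=118
After event 4: A_seq=474 A_ack=2139 B_seq=2139 B_ack=118
After event 5: A_seq=533 A_ack=2139 B_seq=2139 B_ack=118
After event 6: A_seq=533 A_ack=2181 B_seq=2181 B_ack=118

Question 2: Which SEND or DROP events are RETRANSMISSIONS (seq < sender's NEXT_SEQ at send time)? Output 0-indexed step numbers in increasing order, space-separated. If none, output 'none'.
Step 1: SEND seq=100 -> fresh
Step 2: DROP seq=118 -> fresh
Step 3: SEND seq=274 -> fresh
Step 4: SEND seq=2000 -> fresh
Step 5: SEND seq=474 -> fresh
Step 6: SEND seq=2139 -> fresh

Answer: none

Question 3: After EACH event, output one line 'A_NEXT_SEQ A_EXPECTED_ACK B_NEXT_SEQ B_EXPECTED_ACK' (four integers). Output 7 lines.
100 2000 2000 100
118 2000 2000 118
274 2000 2000 118
474 2000 2000 118
474 2139 2139 118
533 2139 2139 118
533 2181 2181 118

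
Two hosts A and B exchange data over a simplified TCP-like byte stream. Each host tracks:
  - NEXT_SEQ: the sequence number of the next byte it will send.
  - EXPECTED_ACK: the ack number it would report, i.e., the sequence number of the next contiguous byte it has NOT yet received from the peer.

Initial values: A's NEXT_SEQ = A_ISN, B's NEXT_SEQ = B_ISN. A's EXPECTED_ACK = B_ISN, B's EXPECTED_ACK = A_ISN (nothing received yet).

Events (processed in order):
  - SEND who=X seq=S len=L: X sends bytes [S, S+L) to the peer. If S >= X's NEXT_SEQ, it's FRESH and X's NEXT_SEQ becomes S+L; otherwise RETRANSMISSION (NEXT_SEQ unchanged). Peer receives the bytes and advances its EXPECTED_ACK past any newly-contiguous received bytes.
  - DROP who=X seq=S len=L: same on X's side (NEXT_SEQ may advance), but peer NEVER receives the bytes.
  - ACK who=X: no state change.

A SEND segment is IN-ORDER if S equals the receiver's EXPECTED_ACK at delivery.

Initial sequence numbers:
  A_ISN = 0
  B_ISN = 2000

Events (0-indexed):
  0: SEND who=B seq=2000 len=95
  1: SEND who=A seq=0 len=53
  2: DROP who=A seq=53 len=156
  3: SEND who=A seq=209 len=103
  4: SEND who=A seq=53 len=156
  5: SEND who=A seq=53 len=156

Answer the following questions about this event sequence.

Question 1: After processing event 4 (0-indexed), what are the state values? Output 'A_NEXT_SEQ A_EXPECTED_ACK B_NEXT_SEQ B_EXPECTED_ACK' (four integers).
After event 0: A_seq=0 A_ack=2095 B_seq=2095 B_ack=0
After event 1: A_seq=53 A_ack=2095 B_seq=2095 B_ack=53
After event 2: A_seq=209 A_ack=2095 B_seq=2095 B_ack=53
After event 3: A_seq=312 A_ack=2095 B_seq=2095 B_ack=53
After event 4: A_seq=312 A_ack=2095 B_seq=2095 B_ack=312

312 2095 2095 312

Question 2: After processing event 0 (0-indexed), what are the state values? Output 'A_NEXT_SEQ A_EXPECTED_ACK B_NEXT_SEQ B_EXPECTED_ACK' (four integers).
After event 0: A_seq=0 A_ack=2095 B_seq=2095 B_ack=0

0 2095 2095 0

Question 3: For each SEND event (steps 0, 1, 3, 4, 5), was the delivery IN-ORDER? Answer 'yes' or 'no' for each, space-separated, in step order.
Step 0: SEND seq=2000 -> in-order
Step 1: SEND seq=0 -> in-order
Step 3: SEND seq=209 -> out-of-order
Step 4: SEND seq=53 -> in-order
Step 5: SEND seq=53 -> out-of-order

Answer: yes yes no yes no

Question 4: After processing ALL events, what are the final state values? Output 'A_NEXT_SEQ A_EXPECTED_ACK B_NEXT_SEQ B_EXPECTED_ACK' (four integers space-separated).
After event 0: A_seq=0 A_ack=2095 B_seq=2095 B_ack=0
After event 1: A_seq=53 A_ack=2095 B_seq=2095 B_ack=53
After event 2: A_seq=209 A_ack=2095 B_seq=2095 B_ack=53
After event 3: A_seq=312 A_ack=2095 B_seq=2095 B_ack=53
After event 4: A_seq=312 A_ack=2095 B_seq=2095 B_ack=312
After event 5: A_seq=312 A_ack=2095 B_seq=2095 B_ack=312

Answer: 312 2095 2095 312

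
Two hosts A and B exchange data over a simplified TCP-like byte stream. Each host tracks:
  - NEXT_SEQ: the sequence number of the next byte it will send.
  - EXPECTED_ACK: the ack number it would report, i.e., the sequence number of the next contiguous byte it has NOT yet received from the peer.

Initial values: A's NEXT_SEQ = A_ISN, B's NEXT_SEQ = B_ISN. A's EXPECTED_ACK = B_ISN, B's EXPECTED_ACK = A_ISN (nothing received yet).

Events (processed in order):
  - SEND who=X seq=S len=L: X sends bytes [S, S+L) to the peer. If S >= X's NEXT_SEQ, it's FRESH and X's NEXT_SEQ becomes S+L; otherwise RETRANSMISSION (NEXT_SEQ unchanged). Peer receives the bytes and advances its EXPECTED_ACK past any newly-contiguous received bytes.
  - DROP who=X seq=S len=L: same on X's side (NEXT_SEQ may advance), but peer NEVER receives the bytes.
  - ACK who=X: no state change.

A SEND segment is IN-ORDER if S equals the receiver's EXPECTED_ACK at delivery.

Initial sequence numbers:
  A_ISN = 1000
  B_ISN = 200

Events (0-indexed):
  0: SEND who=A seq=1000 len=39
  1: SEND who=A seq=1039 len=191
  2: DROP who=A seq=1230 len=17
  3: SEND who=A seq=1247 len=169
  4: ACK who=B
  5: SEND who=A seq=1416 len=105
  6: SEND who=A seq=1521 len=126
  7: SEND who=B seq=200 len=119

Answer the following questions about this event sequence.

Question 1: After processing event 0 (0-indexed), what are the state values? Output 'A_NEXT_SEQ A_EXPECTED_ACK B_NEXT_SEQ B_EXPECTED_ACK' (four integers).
After event 0: A_seq=1039 A_ack=200 B_seq=200 B_ack=1039

1039 200 200 1039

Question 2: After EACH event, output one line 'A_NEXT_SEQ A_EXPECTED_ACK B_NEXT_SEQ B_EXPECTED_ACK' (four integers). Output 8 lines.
1039 200 200 1039
1230 200 200 1230
1247 200 200 1230
1416 200 200 1230
1416 200 200 1230
1521 200 200 1230
1647 200 200 1230
1647 319 319 1230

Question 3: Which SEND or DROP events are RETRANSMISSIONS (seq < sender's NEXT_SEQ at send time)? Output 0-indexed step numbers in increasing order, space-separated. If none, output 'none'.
Step 0: SEND seq=1000 -> fresh
Step 1: SEND seq=1039 -> fresh
Step 2: DROP seq=1230 -> fresh
Step 3: SEND seq=1247 -> fresh
Step 5: SEND seq=1416 -> fresh
Step 6: SEND seq=1521 -> fresh
Step 7: SEND seq=200 -> fresh

Answer: none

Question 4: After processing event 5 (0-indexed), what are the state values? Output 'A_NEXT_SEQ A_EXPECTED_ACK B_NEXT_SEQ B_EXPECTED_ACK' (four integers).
After event 0: A_seq=1039 A_ack=200 B_seq=200 B_ack=1039
After event 1: A_seq=1230 A_ack=200 B_seq=200 B_ack=1230
After event 2: A_seq=1247 A_ack=200 B_seq=200 B_ack=1230
After event 3: A_seq=1416 A_ack=200 B_seq=200 B_ack=1230
After event 4: A_seq=1416 A_ack=200 B_seq=200 B_ack=1230
After event 5: A_seq=1521 A_ack=200 B_seq=200 B_ack=1230

1521 200 200 1230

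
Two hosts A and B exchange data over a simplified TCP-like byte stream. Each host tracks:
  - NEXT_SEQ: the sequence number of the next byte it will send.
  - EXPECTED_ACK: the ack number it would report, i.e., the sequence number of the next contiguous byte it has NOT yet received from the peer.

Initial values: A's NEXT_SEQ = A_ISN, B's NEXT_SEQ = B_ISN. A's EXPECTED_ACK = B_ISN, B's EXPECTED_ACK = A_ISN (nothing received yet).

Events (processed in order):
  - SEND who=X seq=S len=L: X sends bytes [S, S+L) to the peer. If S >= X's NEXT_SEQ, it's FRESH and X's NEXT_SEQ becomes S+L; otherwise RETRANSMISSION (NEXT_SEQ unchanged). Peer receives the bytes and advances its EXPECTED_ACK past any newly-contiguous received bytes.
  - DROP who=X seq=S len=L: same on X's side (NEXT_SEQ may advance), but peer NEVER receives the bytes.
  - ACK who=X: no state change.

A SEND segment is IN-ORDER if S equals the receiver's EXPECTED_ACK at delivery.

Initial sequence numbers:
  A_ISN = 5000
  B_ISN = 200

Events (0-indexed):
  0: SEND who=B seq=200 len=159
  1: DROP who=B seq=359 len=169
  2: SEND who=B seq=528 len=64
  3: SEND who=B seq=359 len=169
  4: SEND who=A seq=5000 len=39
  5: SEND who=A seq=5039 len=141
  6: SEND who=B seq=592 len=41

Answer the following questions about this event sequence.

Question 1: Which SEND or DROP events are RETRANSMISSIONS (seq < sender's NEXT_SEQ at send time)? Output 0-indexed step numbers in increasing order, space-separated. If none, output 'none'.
Step 0: SEND seq=200 -> fresh
Step 1: DROP seq=359 -> fresh
Step 2: SEND seq=528 -> fresh
Step 3: SEND seq=359 -> retransmit
Step 4: SEND seq=5000 -> fresh
Step 5: SEND seq=5039 -> fresh
Step 6: SEND seq=592 -> fresh

Answer: 3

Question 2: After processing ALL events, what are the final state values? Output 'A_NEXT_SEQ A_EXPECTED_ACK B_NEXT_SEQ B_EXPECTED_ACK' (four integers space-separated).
Answer: 5180 633 633 5180

Derivation:
After event 0: A_seq=5000 A_ack=359 B_seq=359 B_ack=5000
After event 1: A_seq=5000 A_ack=359 B_seq=528 B_ack=5000
After event 2: A_seq=5000 A_ack=359 B_seq=592 B_ack=5000
After event 3: A_seq=5000 A_ack=592 B_seq=592 B_ack=5000
After event 4: A_seq=5039 A_ack=592 B_seq=592 B_ack=5039
After event 5: A_seq=5180 A_ack=592 B_seq=592 B_ack=5180
After event 6: A_seq=5180 A_ack=633 B_seq=633 B_ack=5180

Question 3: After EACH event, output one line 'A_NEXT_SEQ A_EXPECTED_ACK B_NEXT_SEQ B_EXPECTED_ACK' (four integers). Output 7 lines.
5000 359 359 5000
5000 359 528 5000
5000 359 592 5000
5000 592 592 5000
5039 592 592 5039
5180 592 592 5180
5180 633 633 5180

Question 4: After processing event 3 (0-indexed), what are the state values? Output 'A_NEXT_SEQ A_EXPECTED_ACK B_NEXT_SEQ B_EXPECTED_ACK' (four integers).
After event 0: A_seq=5000 A_ack=359 B_seq=359 B_ack=5000
After event 1: A_seq=5000 A_ack=359 B_seq=528 B_ack=5000
After event 2: A_seq=5000 A_ack=359 B_seq=592 B_ack=5000
After event 3: A_seq=5000 A_ack=592 B_seq=592 B_ack=5000

5000 592 592 5000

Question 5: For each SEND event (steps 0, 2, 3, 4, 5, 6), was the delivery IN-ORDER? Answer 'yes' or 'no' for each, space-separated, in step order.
Answer: yes no yes yes yes yes

Derivation:
Step 0: SEND seq=200 -> in-order
Step 2: SEND seq=528 -> out-of-order
Step 3: SEND seq=359 -> in-order
Step 4: SEND seq=5000 -> in-order
Step 5: SEND seq=5039 -> in-order
Step 6: SEND seq=592 -> in-order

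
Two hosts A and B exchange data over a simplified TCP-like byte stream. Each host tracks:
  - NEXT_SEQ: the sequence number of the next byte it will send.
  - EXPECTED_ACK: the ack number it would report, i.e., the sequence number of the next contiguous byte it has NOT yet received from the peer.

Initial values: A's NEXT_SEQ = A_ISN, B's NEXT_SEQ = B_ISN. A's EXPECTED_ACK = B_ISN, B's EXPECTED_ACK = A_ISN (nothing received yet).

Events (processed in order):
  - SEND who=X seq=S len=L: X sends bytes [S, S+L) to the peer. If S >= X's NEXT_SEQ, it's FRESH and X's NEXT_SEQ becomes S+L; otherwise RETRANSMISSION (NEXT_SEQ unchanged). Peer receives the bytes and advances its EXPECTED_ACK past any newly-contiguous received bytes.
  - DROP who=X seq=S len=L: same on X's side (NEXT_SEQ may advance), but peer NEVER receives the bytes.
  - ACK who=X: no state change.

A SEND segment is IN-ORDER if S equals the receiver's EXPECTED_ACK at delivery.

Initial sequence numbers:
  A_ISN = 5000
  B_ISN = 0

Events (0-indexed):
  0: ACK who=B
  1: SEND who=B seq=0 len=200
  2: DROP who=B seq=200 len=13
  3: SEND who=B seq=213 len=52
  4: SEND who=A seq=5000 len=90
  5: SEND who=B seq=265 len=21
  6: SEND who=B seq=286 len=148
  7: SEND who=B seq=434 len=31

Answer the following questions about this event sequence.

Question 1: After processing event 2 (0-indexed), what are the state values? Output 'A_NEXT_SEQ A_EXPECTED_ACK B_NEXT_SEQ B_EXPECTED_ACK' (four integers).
After event 0: A_seq=5000 A_ack=0 B_seq=0 B_ack=5000
After event 1: A_seq=5000 A_ack=200 B_seq=200 B_ack=5000
After event 2: A_seq=5000 A_ack=200 B_seq=213 B_ack=5000

5000 200 213 5000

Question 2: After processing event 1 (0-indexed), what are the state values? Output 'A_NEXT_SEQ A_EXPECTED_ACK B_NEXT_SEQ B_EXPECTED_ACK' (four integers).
After event 0: A_seq=5000 A_ack=0 B_seq=0 B_ack=5000
After event 1: A_seq=5000 A_ack=200 B_seq=200 B_ack=5000

5000 200 200 5000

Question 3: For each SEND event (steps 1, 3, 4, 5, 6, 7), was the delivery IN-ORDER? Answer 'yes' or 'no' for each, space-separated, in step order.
Step 1: SEND seq=0 -> in-order
Step 3: SEND seq=213 -> out-of-order
Step 4: SEND seq=5000 -> in-order
Step 5: SEND seq=265 -> out-of-order
Step 6: SEND seq=286 -> out-of-order
Step 7: SEND seq=434 -> out-of-order

Answer: yes no yes no no no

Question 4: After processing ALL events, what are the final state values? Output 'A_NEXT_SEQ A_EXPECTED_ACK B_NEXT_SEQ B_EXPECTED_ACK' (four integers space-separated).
After event 0: A_seq=5000 A_ack=0 B_seq=0 B_ack=5000
After event 1: A_seq=5000 A_ack=200 B_seq=200 B_ack=5000
After event 2: A_seq=5000 A_ack=200 B_seq=213 B_ack=5000
After event 3: A_seq=5000 A_ack=200 B_seq=265 B_ack=5000
After event 4: A_seq=5090 A_ack=200 B_seq=265 B_ack=5090
After event 5: A_seq=5090 A_ack=200 B_seq=286 B_ack=5090
After event 6: A_seq=5090 A_ack=200 B_seq=434 B_ack=5090
After event 7: A_seq=5090 A_ack=200 B_seq=465 B_ack=5090

Answer: 5090 200 465 5090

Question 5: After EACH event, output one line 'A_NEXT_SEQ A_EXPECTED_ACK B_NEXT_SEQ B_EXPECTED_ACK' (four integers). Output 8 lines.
5000 0 0 5000
5000 200 200 5000
5000 200 213 5000
5000 200 265 5000
5090 200 265 5090
5090 200 286 5090
5090 200 434 5090
5090 200 465 5090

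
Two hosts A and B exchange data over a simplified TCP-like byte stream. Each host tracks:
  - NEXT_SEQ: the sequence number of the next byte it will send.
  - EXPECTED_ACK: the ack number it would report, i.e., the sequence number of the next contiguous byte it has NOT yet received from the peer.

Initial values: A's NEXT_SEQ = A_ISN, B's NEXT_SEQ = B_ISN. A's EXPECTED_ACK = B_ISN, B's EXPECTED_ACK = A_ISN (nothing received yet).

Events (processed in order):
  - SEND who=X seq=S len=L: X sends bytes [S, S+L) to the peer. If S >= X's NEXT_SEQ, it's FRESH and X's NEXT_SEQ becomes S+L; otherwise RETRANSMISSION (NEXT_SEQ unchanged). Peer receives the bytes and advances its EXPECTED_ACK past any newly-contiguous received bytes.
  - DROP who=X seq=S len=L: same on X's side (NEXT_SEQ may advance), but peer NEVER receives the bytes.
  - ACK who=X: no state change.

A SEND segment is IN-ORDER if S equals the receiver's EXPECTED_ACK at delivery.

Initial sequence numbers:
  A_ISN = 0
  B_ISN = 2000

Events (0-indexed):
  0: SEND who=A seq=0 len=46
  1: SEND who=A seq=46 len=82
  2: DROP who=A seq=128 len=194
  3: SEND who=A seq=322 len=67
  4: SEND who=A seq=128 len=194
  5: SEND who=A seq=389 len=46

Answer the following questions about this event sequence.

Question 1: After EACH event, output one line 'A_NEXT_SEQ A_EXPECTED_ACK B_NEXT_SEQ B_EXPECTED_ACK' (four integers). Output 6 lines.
46 2000 2000 46
128 2000 2000 128
322 2000 2000 128
389 2000 2000 128
389 2000 2000 389
435 2000 2000 435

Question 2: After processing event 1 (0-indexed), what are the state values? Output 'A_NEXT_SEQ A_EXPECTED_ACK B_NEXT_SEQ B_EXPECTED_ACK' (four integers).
After event 0: A_seq=46 A_ack=2000 B_seq=2000 B_ack=46
After event 1: A_seq=128 A_ack=2000 B_seq=2000 B_ack=128

128 2000 2000 128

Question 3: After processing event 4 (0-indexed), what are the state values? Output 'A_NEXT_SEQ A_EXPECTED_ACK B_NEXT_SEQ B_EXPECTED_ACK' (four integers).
After event 0: A_seq=46 A_ack=2000 B_seq=2000 B_ack=46
After event 1: A_seq=128 A_ack=2000 B_seq=2000 B_ack=128
After event 2: A_seq=322 A_ack=2000 B_seq=2000 B_ack=128
After event 3: A_seq=389 A_ack=2000 B_seq=2000 B_ack=128
After event 4: A_seq=389 A_ack=2000 B_seq=2000 B_ack=389

389 2000 2000 389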